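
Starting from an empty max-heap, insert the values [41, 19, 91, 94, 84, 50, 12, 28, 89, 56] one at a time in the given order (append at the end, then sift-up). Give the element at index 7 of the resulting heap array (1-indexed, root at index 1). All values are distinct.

Insert 41:
  append 41 at index 1 → [41] (no swap needed)
Insert 19:
  append 19 at index 2 → [41, 19] (no swap needed)
Insert 91:
  append 91 at index 3 → [41, 19, 91]
  91 > parent 41 at index 1, swap → [91, 19, 41]
Insert 94:
  append 94 at index 4 → [91, 19, 41, 94]
  94 > parent 19 at index 2, swap → [91, 94, 41, 19]
  94 > parent 91 at index 1, swap → [94, 91, 41, 19]
Insert 84:
  append 84 at index 5 → [94, 91, 41, 19, 84] (no swap needed)
Insert 50:
  append 50 at index 6 → [94, 91, 41, 19, 84, 50]
  50 > parent 41 at index 3, swap → [94, 91, 50, 19, 84, 41]
Insert 12:
  append 12 at index 7 → [94, 91, 50, 19, 84, 41, 12] (no swap needed)
Insert 28:
  append 28 at index 8 → [94, 91, 50, 19, 84, 41, 12, 28]
  28 > parent 19 at index 4, swap → [94, 91, 50, 28, 84, 41, 12, 19]
Insert 89:
  append 89 at index 9 → [94, 91, 50, 28, 84, 41, 12, 19, 89]
  89 > parent 28 at index 4, swap → [94, 91, 50, 89, 84, 41, 12, 19, 28]
Insert 56:
  append 56 at index 10 → [94, 91, 50, 89, 84, 41, 12, 19, 28, 56] (no swap needed)
resulting array: [94, 91, 50, 89, 84, 41, 12, 19, 28, 56]

12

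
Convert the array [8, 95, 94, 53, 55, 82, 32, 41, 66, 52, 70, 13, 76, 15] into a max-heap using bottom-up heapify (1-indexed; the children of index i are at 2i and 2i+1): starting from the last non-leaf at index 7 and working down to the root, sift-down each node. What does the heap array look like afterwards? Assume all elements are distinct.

sift down from index 7: already satisfies heap property
sift down from index 6: already satisfies heap property
sift down from index 5:
  55 vs larger child 70 at index 11, swap → [8, 95, 94, 53, 70, 82, 32, 41, 66, 52, 55, 13, 76, 15]
sift down from index 4:
  53 vs larger child 66 at index 9, swap → [8, 95, 94, 66, 70, 82, 32, 41, 53, 52, 55, 13, 76, 15]
sift down from index 3: already satisfies heap property
sift down from index 2: already satisfies heap property
sift down from index 1:
  8 vs larger child 95 at index 2, swap → [95, 8, 94, 66, 70, 82, 32, 41, 53, 52, 55, 13, 76, 15]
  8 vs larger child 70 at index 5, swap → [95, 70, 94, 66, 8, 82, 32, 41, 53, 52, 55, 13, 76, 15]
  8 vs larger child 55 at index 11, swap → [95, 70, 94, 66, 55, 82, 32, 41, 53, 52, 8, 13, 76, 15]

[95, 70, 94, 66, 55, 82, 32, 41, 53, 52, 8, 13, 76, 15]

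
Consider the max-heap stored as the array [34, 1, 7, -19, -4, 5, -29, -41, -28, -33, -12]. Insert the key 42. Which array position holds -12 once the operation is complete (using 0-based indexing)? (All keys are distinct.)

append 42 at index 11 → [34, 1, 7, -19, -4, 5, -29, -41, -28, -33, -12, 42]
42 > parent 5 at index 5, swap → [34, 1, 7, -19, -4, 42, -29, -41, -28, -33, -12, 5]
42 > parent 7 at index 2, swap → [34, 1, 42, -19, -4, 7, -29, -41, -28, -33, -12, 5]
42 > parent 34 at index 0, swap → [42, 1, 34, -19, -4, 7, -29, -41, -28, -33, -12, 5]
resulting array: [42, 1, 34, -19, -4, 7, -29, -41, -28, -33, -12, 5]

10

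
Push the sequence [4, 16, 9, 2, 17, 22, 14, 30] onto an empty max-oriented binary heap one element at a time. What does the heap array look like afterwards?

Insert 4:
  append 4 at index 0 → [4] (no swap needed)
Insert 16:
  append 16 at index 1 → [4, 16]
  16 > parent 4 at index 0, swap → [16, 4]
Insert 9:
  append 9 at index 2 → [16, 4, 9] (no swap needed)
Insert 2:
  append 2 at index 3 → [16, 4, 9, 2] (no swap needed)
Insert 17:
  append 17 at index 4 → [16, 4, 9, 2, 17]
  17 > parent 4 at index 1, swap → [16, 17, 9, 2, 4]
  17 > parent 16 at index 0, swap → [17, 16, 9, 2, 4]
Insert 22:
  append 22 at index 5 → [17, 16, 9, 2, 4, 22]
  22 > parent 9 at index 2, swap → [17, 16, 22, 2, 4, 9]
  22 > parent 17 at index 0, swap → [22, 16, 17, 2, 4, 9]
Insert 14:
  append 14 at index 6 → [22, 16, 17, 2, 4, 9, 14] (no swap needed)
Insert 30:
  append 30 at index 7 → [22, 16, 17, 2, 4, 9, 14, 30]
  30 > parent 2 at index 3, swap → [22, 16, 17, 30, 4, 9, 14, 2]
  30 > parent 16 at index 1, swap → [22, 30, 17, 16, 4, 9, 14, 2]
  30 > parent 22 at index 0, swap → [30, 22, 17, 16, 4, 9, 14, 2]

[30, 22, 17, 16, 4, 9, 14, 2]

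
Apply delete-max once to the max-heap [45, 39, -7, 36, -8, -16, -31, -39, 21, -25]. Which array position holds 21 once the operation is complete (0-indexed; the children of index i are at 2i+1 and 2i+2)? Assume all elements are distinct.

remove root 45; move last element -25 to root → [-25, 39, -7, 36, -8, -16, -31, -39, 21]
-25 vs larger child 39 at index 1, swap → [39, -25, -7, 36, -8, -16, -31, -39, 21]
-25 vs larger child 36 at index 3, swap → [39, 36, -7, -25, -8, -16, -31, -39, 21]
-25 vs larger child 21 at index 8, swap → [39, 36, -7, 21, -8, -16, -31, -39, -25]
resulting array: [39, 36, -7, 21, -8, -16, -31, -39, -25]

3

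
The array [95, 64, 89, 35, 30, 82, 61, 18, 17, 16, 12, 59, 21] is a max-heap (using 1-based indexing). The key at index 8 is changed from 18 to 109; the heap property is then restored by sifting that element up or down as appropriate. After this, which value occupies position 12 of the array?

set index 8 from 18 to 109 → [95, 64, 89, 35, 30, 82, 61, 109, 17, 16, 12, 59, 21]
109 > parent 35 at index 4, swap → [95, 64, 89, 109, 30, 82, 61, 35, 17, 16, 12, 59, 21]
109 > parent 64 at index 2, swap → [95, 109, 89, 64, 30, 82, 61, 35, 17, 16, 12, 59, 21]
109 > parent 95 at index 1, swap → [109, 95, 89, 64, 30, 82, 61, 35, 17, 16, 12, 59, 21]
resulting array: [109, 95, 89, 64, 30, 82, 61, 35, 17, 16, 12, 59, 21]

59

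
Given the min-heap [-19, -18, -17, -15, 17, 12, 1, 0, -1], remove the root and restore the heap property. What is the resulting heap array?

remove root -19; move last element -1 to root → [-1, -18, -17, -15, 17, 12, 1, 0]
-1 vs smaller child -18 at index 1, swap → [-18, -1, -17, -15, 17, 12, 1, 0]
-1 vs smaller child -15 at index 3, swap → [-18, -15, -17, -1, 17, 12, 1, 0]

[-18, -15, -17, -1, 17, 12, 1, 0]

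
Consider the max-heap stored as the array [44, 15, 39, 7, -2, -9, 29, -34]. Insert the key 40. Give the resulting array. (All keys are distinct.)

[44, 40, 39, 15, -2, -9, 29, -34, 7]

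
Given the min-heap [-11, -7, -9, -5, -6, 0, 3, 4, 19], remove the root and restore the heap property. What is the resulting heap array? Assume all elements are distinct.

[-9, -7, 0, -5, -6, 19, 3, 4]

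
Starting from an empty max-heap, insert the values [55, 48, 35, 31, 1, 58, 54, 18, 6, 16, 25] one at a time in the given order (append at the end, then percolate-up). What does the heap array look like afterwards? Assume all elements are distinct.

[58, 48, 55, 31, 25, 35, 54, 18, 6, 1, 16]

Insert 55:
  append 55 at index 0 → [55] (no swap needed)
Insert 48:
  append 48 at index 1 → [55, 48] (no swap needed)
Insert 35:
  append 35 at index 2 → [55, 48, 35] (no swap needed)
Insert 31:
  append 31 at index 3 → [55, 48, 35, 31] (no swap needed)
Insert 1:
  append 1 at index 4 → [55, 48, 35, 31, 1] (no swap needed)
Insert 58:
  append 58 at index 5 → [55, 48, 35, 31, 1, 58]
  58 > parent 35 at index 2, swap → [55, 48, 58, 31, 1, 35]
  58 > parent 55 at index 0, swap → [58, 48, 55, 31, 1, 35]
Insert 54:
  append 54 at index 6 → [58, 48, 55, 31, 1, 35, 54] (no swap needed)
Insert 18:
  append 18 at index 7 → [58, 48, 55, 31, 1, 35, 54, 18] (no swap needed)
Insert 6:
  append 6 at index 8 → [58, 48, 55, 31, 1, 35, 54, 18, 6] (no swap needed)
Insert 16:
  append 16 at index 9 → [58, 48, 55, 31, 1, 35, 54, 18, 6, 16]
  16 > parent 1 at index 4, swap → [58, 48, 55, 31, 16, 35, 54, 18, 6, 1]
Insert 25:
  append 25 at index 10 → [58, 48, 55, 31, 16, 35, 54, 18, 6, 1, 25]
  25 > parent 16 at index 4, swap → [58, 48, 55, 31, 25, 35, 54, 18, 6, 1, 16]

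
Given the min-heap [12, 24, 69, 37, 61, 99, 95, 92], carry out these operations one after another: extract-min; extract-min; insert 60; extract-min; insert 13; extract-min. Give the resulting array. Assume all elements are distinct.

[60, 61, 69, 92, 95, 99]

extract-min → returns 12:
  remove root 12; move last element 92 to root → [92, 24, 69, 37, 61, 99, 95]
  92 vs smaller child 24 at index 1, swap → [24, 92, 69, 37, 61, 99, 95]
  92 vs smaller child 37 at index 3, swap → [24, 37, 69, 92, 61, 99, 95]
extract-min → returns 24:
  remove root 24; move last element 95 to root → [95, 37, 69, 92, 61, 99]
  95 vs smaller child 37 at index 1, swap → [37, 95, 69, 92, 61, 99]
  95 vs smaller child 61 at index 4, swap → [37, 61, 69, 92, 95, 99]
insert 60:
  append 60 at index 6 → [37, 61, 69, 92, 95, 99, 60]
  60 < parent 69 at index 2, swap → [37, 61, 60, 92, 95, 99, 69]
extract-min → returns 37:
  remove root 37; move last element 69 to root → [69, 61, 60, 92, 95, 99]
  69 vs smaller child 60 at index 2, swap → [60, 61, 69, 92, 95, 99]
insert 13:
  append 13 at index 6 → [60, 61, 69, 92, 95, 99, 13]
  13 < parent 69 at index 2, swap → [60, 61, 13, 92, 95, 99, 69]
  13 < parent 60 at index 0, swap → [13, 61, 60, 92, 95, 99, 69]
extract-min → returns 13:
  remove root 13; move last element 69 to root → [69, 61, 60, 92, 95, 99]
  69 vs smaller child 60 at index 2, swap → [60, 61, 69, 92, 95, 99]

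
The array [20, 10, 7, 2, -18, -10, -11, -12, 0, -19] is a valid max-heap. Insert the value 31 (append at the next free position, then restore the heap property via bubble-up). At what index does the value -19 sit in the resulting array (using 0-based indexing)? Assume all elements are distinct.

9

append 31 at index 10 → [20, 10, 7, 2, -18, -10, -11, -12, 0, -19, 31]
31 > parent -18 at index 4, swap → [20, 10, 7, 2, 31, -10, -11, -12, 0, -19, -18]
31 > parent 10 at index 1, swap → [20, 31, 7, 2, 10, -10, -11, -12, 0, -19, -18]
31 > parent 20 at index 0, swap → [31, 20, 7, 2, 10, -10, -11, -12, 0, -19, -18]
resulting array: [31, 20, 7, 2, 10, -10, -11, -12, 0, -19, -18]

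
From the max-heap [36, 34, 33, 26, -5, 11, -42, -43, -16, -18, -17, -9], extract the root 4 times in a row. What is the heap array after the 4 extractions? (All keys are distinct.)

extract-max #1 returns 36:
  remove root 36; move last element -9 to root → [-9, 34, 33, 26, -5, 11, -42, -43, -16, -18, -17]
  -9 vs larger child 34 at index 1, swap → [34, -9, 33, 26, -5, 11, -42, -43, -16, -18, -17]
  -9 vs larger child 26 at index 3, swap → [34, 26, 33, -9, -5, 11, -42, -43, -16, -18, -17]
extract-max #2 returns 34:
  remove root 34; move last element -17 to root → [-17, 26, 33, -9, -5, 11, -42, -43, -16, -18]
  -17 vs larger child 33 at index 2, swap → [33, 26, -17, -9, -5, 11, -42, -43, -16, -18]
  -17 vs larger child 11 at index 5, swap → [33, 26, 11, -9, -5, -17, -42, -43, -16, -18]
extract-max #3 returns 33:
  remove root 33; move last element -18 to root → [-18, 26, 11, -9, -5, -17, -42, -43, -16]
  -18 vs larger child 26 at index 1, swap → [26, -18, 11, -9, -5, -17, -42, -43, -16]
  -18 vs larger child -5 at index 4, swap → [26, -5, 11, -9, -18, -17, -42, -43, -16]
extract-max #4 returns 26:
  remove root 26; move last element -16 to root → [-16, -5, 11, -9, -18, -17, -42, -43]
  -16 vs larger child 11 at index 2, swap → [11, -5, -16, -9, -18, -17, -42, -43]

[11, -5, -16, -9, -18, -17, -42, -43]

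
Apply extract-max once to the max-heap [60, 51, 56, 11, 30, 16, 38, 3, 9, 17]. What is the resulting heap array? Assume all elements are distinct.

[56, 51, 38, 11, 30, 16, 17, 3, 9]

remove root 60; move last element 17 to root → [17, 51, 56, 11, 30, 16, 38, 3, 9]
17 vs larger child 56 at index 2, swap → [56, 51, 17, 11, 30, 16, 38, 3, 9]
17 vs larger child 38 at index 6, swap → [56, 51, 38, 11, 30, 16, 17, 3, 9]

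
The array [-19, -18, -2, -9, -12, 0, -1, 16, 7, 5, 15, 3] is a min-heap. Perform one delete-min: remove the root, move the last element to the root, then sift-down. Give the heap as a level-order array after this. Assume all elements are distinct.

[-18, -12, -2, -9, 3, 0, -1, 16, 7, 5, 15]

remove root -19; move last element 3 to root → [3, -18, -2, -9, -12, 0, -1, 16, 7, 5, 15]
3 vs smaller child -18 at index 1, swap → [-18, 3, -2, -9, -12, 0, -1, 16, 7, 5, 15]
3 vs smaller child -12 at index 4, swap → [-18, -12, -2, -9, 3, 0, -1, 16, 7, 5, 15]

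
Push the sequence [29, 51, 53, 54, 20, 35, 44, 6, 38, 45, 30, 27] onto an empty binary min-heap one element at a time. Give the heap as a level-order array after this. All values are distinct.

[6, 20, 27, 29, 30, 35, 44, 54, 38, 51, 45, 53]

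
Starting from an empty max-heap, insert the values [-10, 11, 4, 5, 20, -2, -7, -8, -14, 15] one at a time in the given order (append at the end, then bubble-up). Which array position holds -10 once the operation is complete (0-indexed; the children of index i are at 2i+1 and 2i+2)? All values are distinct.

7

Insert -10:
  append -10 at index 0 → [-10] (no swap needed)
Insert 11:
  append 11 at index 1 → [-10, 11]
  11 > parent -10 at index 0, swap → [11, -10]
Insert 4:
  append 4 at index 2 → [11, -10, 4] (no swap needed)
Insert 5:
  append 5 at index 3 → [11, -10, 4, 5]
  5 > parent -10 at index 1, swap → [11, 5, 4, -10]
Insert 20:
  append 20 at index 4 → [11, 5, 4, -10, 20]
  20 > parent 5 at index 1, swap → [11, 20, 4, -10, 5]
  20 > parent 11 at index 0, swap → [20, 11, 4, -10, 5]
Insert -2:
  append -2 at index 5 → [20, 11, 4, -10, 5, -2] (no swap needed)
Insert -7:
  append -7 at index 6 → [20, 11, 4, -10, 5, -2, -7] (no swap needed)
Insert -8:
  append -8 at index 7 → [20, 11, 4, -10, 5, -2, -7, -8]
  -8 > parent -10 at index 3, swap → [20, 11, 4, -8, 5, -2, -7, -10]
Insert -14:
  append -14 at index 8 → [20, 11, 4, -8, 5, -2, -7, -10, -14] (no swap needed)
Insert 15:
  append 15 at index 9 → [20, 11, 4, -8, 5, -2, -7, -10, -14, 15]
  15 > parent 5 at index 4, swap → [20, 11, 4, -8, 15, -2, -7, -10, -14, 5]
  15 > parent 11 at index 1, swap → [20, 15, 4, -8, 11, -2, -7, -10, -14, 5]
resulting array: [20, 15, 4, -8, 11, -2, -7, -10, -14, 5]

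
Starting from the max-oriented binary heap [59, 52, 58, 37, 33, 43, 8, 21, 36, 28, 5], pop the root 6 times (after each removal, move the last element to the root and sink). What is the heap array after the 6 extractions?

extract-max #1 returns 59:
  remove root 59; move last element 5 to root → [5, 52, 58, 37, 33, 43, 8, 21, 36, 28]
  5 vs larger child 58 at index 2, swap → [58, 52, 5, 37, 33, 43, 8, 21, 36, 28]
  5 vs larger child 43 at index 5, swap → [58, 52, 43, 37, 33, 5, 8, 21, 36, 28]
extract-max #2 returns 58:
  remove root 58; move last element 28 to root → [28, 52, 43, 37, 33, 5, 8, 21, 36]
  28 vs larger child 52 at index 1, swap → [52, 28, 43, 37, 33, 5, 8, 21, 36]
  28 vs larger child 37 at index 3, swap → [52, 37, 43, 28, 33, 5, 8, 21, 36]
  28 vs larger child 36 at index 8, swap → [52, 37, 43, 36, 33, 5, 8, 21, 28]
extract-max #3 returns 52:
  remove root 52; move last element 28 to root → [28, 37, 43, 36, 33, 5, 8, 21]
  28 vs larger child 43 at index 2, swap → [43, 37, 28, 36, 33, 5, 8, 21]
extract-max #4 returns 43:
  remove root 43; move last element 21 to root → [21, 37, 28, 36, 33, 5, 8]
  21 vs larger child 37 at index 1, swap → [37, 21, 28, 36, 33, 5, 8]
  21 vs larger child 36 at index 3, swap → [37, 36, 28, 21, 33, 5, 8]
extract-max #5 returns 37:
  remove root 37; move last element 8 to root → [8, 36, 28, 21, 33, 5]
  8 vs larger child 36 at index 1, swap → [36, 8, 28, 21, 33, 5]
  8 vs larger child 33 at index 4, swap → [36, 33, 28, 21, 8, 5]
extract-max #6 returns 36:
  remove root 36; move last element 5 to root → [5, 33, 28, 21, 8]
  5 vs larger child 33 at index 1, swap → [33, 5, 28, 21, 8]
  5 vs larger child 21 at index 3, swap → [33, 21, 28, 5, 8]

[33, 21, 28, 5, 8]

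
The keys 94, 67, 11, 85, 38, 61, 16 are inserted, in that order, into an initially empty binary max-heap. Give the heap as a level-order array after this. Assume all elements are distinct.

[94, 85, 61, 67, 38, 11, 16]

Insert 94:
  append 94 at index 0 → [94] (no swap needed)
Insert 67:
  append 67 at index 1 → [94, 67] (no swap needed)
Insert 11:
  append 11 at index 2 → [94, 67, 11] (no swap needed)
Insert 85:
  append 85 at index 3 → [94, 67, 11, 85]
  85 > parent 67 at index 1, swap → [94, 85, 11, 67]
Insert 38:
  append 38 at index 4 → [94, 85, 11, 67, 38] (no swap needed)
Insert 61:
  append 61 at index 5 → [94, 85, 11, 67, 38, 61]
  61 > parent 11 at index 2, swap → [94, 85, 61, 67, 38, 11]
Insert 16:
  append 16 at index 6 → [94, 85, 61, 67, 38, 11, 16] (no swap needed)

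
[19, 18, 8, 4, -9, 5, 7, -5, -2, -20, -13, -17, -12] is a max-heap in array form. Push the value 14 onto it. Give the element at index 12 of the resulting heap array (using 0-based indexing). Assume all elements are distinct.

-12

append 14 at index 13 → [19, 18, 8, 4, -9, 5, 7, -5, -2, -20, -13, -17, -12, 14]
14 > parent 7 at index 6, swap → [19, 18, 8, 4, -9, 5, 14, -5, -2, -20, -13, -17, -12, 7]
14 > parent 8 at index 2, swap → [19, 18, 14, 4, -9, 5, 8, -5, -2, -20, -13, -17, -12, 7]
resulting array: [19, 18, 14, 4, -9, 5, 8, -5, -2, -20, -13, -17, -12, 7]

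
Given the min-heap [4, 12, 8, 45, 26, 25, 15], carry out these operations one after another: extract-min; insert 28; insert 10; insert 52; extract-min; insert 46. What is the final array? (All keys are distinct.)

[10, 12, 15, 45, 26, 25, 28, 52, 46]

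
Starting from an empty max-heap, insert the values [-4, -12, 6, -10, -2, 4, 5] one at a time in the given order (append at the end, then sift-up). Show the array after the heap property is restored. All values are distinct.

[6, -2, 5, -12, -10, -4, 4]

Insert -4:
  append -4 at index 0 → [-4] (no swap needed)
Insert -12:
  append -12 at index 1 → [-4, -12] (no swap needed)
Insert 6:
  append 6 at index 2 → [-4, -12, 6]
  6 > parent -4 at index 0, swap → [6, -12, -4]
Insert -10:
  append -10 at index 3 → [6, -12, -4, -10]
  -10 > parent -12 at index 1, swap → [6, -10, -4, -12]
Insert -2:
  append -2 at index 4 → [6, -10, -4, -12, -2]
  -2 > parent -10 at index 1, swap → [6, -2, -4, -12, -10]
Insert 4:
  append 4 at index 5 → [6, -2, -4, -12, -10, 4]
  4 > parent -4 at index 2, swap → [6, -2, 4, -12, -10, -4]
Insert 5:
  append 5 at index 6 → [6, -2, 4, -12, -10, -4, 5]
  5 > parent 4 at index 2, swap → [6, -2, 5, -12, -10, -4, 4]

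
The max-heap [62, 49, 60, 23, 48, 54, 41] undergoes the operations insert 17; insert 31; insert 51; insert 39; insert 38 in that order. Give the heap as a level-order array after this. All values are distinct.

[62, 51, 60, 31, 49, 54, 41, 17, 23, 48, 39, 38]

insert 17:
  append 17 at index 7 → [62, 49, 60, 23, 48, 54, 41, 17] (no swap needed)
insert 31:
  append 31 at index 8 → [62, 49, 60, 23, 48, 54, 41, 17, 31]
  31 > parent 23 at index 3, swap → [62, 49, 60, 31, 48, 54, 41, 17, 23]
insert 51:
  append 51 at index 9 → [62, 49, 60, 31, 48, 54, 41, 17, 23, 51]
  51 > parent 48 at index 4, swap → [62, 49, 60, 31, 51, 54, 41, 17, 23, 48]
  51 > parent 49 at index 1, swap → [62, 51, 60, 31, 49, 54, 41, 17, 23, 48]
insert 39:
  append 39 at index 10 → [62, 51, 60, 31, 49, 54, 41, 17, 23, 48, 39] (no swap needed)
insert 38:
  append 38 at index 11 → [62, 51, 60, 31, 49, 54, 41, 17, 23, 48, 39, 38] (no swap needed)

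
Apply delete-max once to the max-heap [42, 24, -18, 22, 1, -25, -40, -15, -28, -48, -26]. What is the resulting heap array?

[24, 22, -18, -15, 1, -25, -40, -26, -28, -48]

remove root 42; move last element -26 to root → [-26, 24, -18, 22, 1, -25, -40, -15, -28, -48]
-26 vs larger child 24 at index 1, swap → [24, -26, -18, 22, 1, -25, -40, -15, -28, -48]
-26 vs larger child 22 at index 3, swap → [24, 22, -18, -26, 1, -25, -40, -15, -28, -48]
-26 vs larger child -15 at index 7, swap → [24, 22, -18, -15, 1, -25, -40, -26, -28, -48]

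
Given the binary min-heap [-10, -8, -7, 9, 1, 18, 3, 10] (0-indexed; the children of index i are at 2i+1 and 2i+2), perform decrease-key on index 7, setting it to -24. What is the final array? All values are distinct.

[-24, -10, -7, -8, 1, 18, 3, 9]

set index 7 from 10 to -24 → [-10, -8, -7, 9, 1, 18, 3, -24]
-24 < parent 9 at index 3, swap → [-10, -8, -7, -24, 1, 18, 3, 9]
-24 < parent -8 at index 1, swap → [-10, -24, -7, -8, 1, 18, 3, 9]
-24 < parent -10 at index 0, swap → [-24, -10, -7, -8, 1, 18, 3, 9]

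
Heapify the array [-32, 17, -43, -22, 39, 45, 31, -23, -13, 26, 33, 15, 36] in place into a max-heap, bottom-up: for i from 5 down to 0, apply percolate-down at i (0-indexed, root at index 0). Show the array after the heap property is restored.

[45, 39, 36, -13, 33, 15, 31, -23, -22, 26, 17, -32, -43]

sift down from index 5: already satisfies heap property
sift down from index 4: already satisfies heap property
sift down from index 3:
  -22 vs larger child -13 at index 8, swap → [-32, 17, -43, -13, 39, 45, 31, -23, -22, 26, 33, 15, 36]
sift down from index 2:
  -43 vs larger child 45 at index 5, swap → [-32, 17, 45, -13, 39, -43, 31, -23, -22, 26, 33, 15, 36]
  -43 vs larger child 36 at index 12, swap → [-32, 17, 45, -13, 39, 36, 31, -23, -22, 26, 33, 15, -43]
sift down from index 1:
  17 vs larger child 39 at index 4, swap → [-32, 39, 45, -13, 17, 36, 31, -23, -22, 26, 33, 15, -43]
  17 vs larger child 33 at index 10, swap → [-32, 39, 45, -13, 33, 36, 31, -23, -22, 26, 17, 15, -43]
sift down from index 0:
  -32 vs larger child 45 at index 2, swap → [45, 39, -32, -13, 33, 36, 31, -23, -22, 26, 17, 15, -43]
  -32 vs larger child 36 at index 5, swap → [45, 39, 36, -13, 33, -32, 31, -23, -22, 26, 17, 15, -43]
  -32 vs larger child 15 at index 11, swap → [45, 39, 36, -13, 33, 15, 31, -23, -22, 26, 17, -32, -43]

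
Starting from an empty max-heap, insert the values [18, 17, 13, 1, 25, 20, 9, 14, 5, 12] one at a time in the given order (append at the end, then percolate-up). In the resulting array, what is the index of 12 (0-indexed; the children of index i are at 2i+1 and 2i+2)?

Insert 18:
  append 18 at index 0 → [18] (no swap needed)
Insert 17:
  append 17 at index 1 → [18, 17] (no swap needed)
Insert 13:
  append 13 at index 2 → [18, 17, 13] (no swap needed)
Insert 1:
  append 1 at index 3 → [18, 17, 13, 1] (no swap needed)
Insert 25:
  append 25 at index 4 → [18, 17, 13, 1, 25]
  25 > parent 17 at index 1, swap → [18, 25, 13, 1, 17]
  25 > parent 18 at index 0, swap → [25, 18, 13, 1, 17]
Insert 20:
  append 20 at index 5 → [25, 18, 13, 1, 17, 20]
  20 > parent 13 at index 2, swap → [25, 18, 20, 1, 17, 13]
Insert 9:
  append 9 at index 6 → [25, 18, 20, 1, 17, 13, 9] (no swap needed)
Insert 14:
  append 14 at index 7 → [25, 18, 20, 1, 17, 13, 9, 14]
  14 > parent 1 at index 3, swap → [25, 18, 20, 14, 17, 13, 9, 1]
Insert 5:
  append 5 at index 8 → [25, 18, 20, 14, 17, 13, 9, 1, 5] (no swap needed)
Insert 12:
  append 12 at index 9 → [25, 18, 20, 14, 17, 13, 9, 1, 5, 12] (no swap needed)
resulting array: [25, 18, 20, 14, 17, 13, 9, 1, 5, 12]

9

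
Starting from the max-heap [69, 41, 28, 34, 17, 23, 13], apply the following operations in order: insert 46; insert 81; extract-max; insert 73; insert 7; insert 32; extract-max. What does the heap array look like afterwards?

[69, 46, 28, 41, 32, 23, 13, 34, 17, 7]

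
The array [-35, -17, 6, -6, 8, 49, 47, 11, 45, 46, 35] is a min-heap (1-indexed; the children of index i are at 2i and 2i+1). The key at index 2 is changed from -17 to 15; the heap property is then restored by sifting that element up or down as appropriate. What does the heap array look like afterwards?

[-35, -6, 6, 11, 8, 49, 47, 15, 45, 46, 35]

set index 2 from -17 to 15 → [-35, 15, 6, -6, 8, 49, 47, 11, 45, 46, 35]
15 vs smaller child -6 at index 4, swap → [-35, -6, 6, 15, 8, 49, 47, 11, 45, 46, 35]
15 vs smaller child 11 at index 8, swap → [-35, -6, 6, 11, 8, 49, 47, 15, 45, 46, 35]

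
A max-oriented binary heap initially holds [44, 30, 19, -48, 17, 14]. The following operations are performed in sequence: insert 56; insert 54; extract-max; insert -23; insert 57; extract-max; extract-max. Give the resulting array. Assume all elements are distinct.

insert 56:
  append 56 at index 6 → [44, 30, 19, -48, 17, 14, 56]
  56 > parent 19 at index 2, swap → [44, 30, 56, -48, 17, 14, 19]
  56 > parent 44 at index 0, swap → [56, 30, 44, -48, 17, 14, 19]
insert 54:
  append 54 at index 7 → [56, 30, 44, -48, 17, 14, 19, 54]
  54 > parent -48 at index 3, swap → [56, 30, 44, 54, 17, 14, 19, -48]
  54 > parent 30 at index 1, swap → [56, 54, 44, 30, 17, 14, 19, -48]
extract-max → returns 56:
  remove root 56; move last element -48 to root → [-48, 54, 44, 30, 17, 14, 19]
  -48 vs larger child 54 at index 1, swap → [54, -48, 44, 30, 17, 14, 19]
  -48 vs larger child 30 at index 3, swap → [54, 30, 44, -48, 17, 14, 19]
insert -23:
  append -23 at index 7 → [54, 30, 44, -48, 17, 14, 19, -23]
  -23 > parent -48 at index 3, swap → [54, 30, 44, -23, 17, 14, 19, -48]
insert 57:
  append 57 at index 8 → [54, 30, 44, -23, 17, 14, 19, -48, 57]
  57 > parent -23 at index 3, swap → [54, 30, 44, 57, 17, 14, 19, -48, -23]
  57 > parent 30 at index 1, swap → [54, 57, 44, 30, 17, 14, 19, -48, -23]
  57 > parent 54 at index 0, swap → [57, 54, 44, 30, 17, 14, 19, -48, -23]
extract-max → returns 57:
  remove root 57; move last element -23 to root → [-23, 54, 44, 30, 17, 14, 19, -48]
  -23 vs larger child 54 at index 1, swap → [54, -23, 44, 30, 17, 14, 19, -48]
  -23 vs larger child 30 at index 3, swap → [54, 30, 44, -23, 17, 14, 19, -48]
extract-max → returns 54:
  remove root 54; move last element -48 to root → [-48, 30, 44, -23, 17, 14, 19]
  -48 vs larger child 44 at index 2, swap → [44, 30, -48, -23, 17, 14, 19]
  -48 vs larger child 19 at index 6, swap → [44, 30, 19, -23, 17, 14, -48]

[44, 30, 19, -23, 17, 14, -48]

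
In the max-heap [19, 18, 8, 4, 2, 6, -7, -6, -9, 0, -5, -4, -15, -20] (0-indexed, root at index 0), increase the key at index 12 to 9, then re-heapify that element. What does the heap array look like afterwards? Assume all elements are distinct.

set index 12 from -15 to 9 → [19, 18, 8, 4, 2, 6, -7, -6, -9, 0, -5, -4, 9, -20]
9 > parent 6 at index 5, swap → [19, 18, 8, 4, 2, 9, -7, -6, -9, 0, -5, -4, 6, -20]
9 > parent 8 at index 2, swap → [19, 18, 9, 4, 2, 8, -7, -6, -9, 0, -5, -4, 6, -20]

[19, 18, 9, 4, 2, 8, -7, -6, -9, 0, -5, -4, 6, -20]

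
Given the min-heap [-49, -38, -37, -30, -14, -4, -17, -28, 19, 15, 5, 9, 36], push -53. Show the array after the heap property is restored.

[-53, -38, -49, -30, -14, -4, -37, -28, 19, 15, 5, 9, 36, -17]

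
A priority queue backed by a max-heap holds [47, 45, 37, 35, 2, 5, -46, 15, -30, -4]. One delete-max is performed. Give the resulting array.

[45, 35, 37, 15, 2, 5, -46, -4, -30]

remove root 47; move last element -4 to root → [-4, 45, 37, 35, 2, 5, -46, 15, -30]
-4 vs larger child 45 at index 1, swap → [45, -4, 37, 35, 2, 5, -46, 15, -30]
-4 vs larger child 35 at index 3, swap → [45, 35, 37, -4, 2, 5, -46, 15, -30]
-4 vs larger child 15 at index 7, swap → [45, 35, 37, 15, 2, 5, -46, -4, -30]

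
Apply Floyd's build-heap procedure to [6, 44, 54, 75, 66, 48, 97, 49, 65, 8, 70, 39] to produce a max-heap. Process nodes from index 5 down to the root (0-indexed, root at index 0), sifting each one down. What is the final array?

sift down from index 5: already satisfies heap property
sift down from index 4:
  66 vs larger child 70 at index 10, swap → [6, 44, 54, 75, 70, 48, 97, 49, 65, 8, 66, 39]
sift down from index 3: already satisfies heap property
sift down from index 2:
  54 vs larger child 97 at index 6, swap → [6, 44, 97, 75, 70, 48, 54, 49, 65, 8, 66, 39]
sift down from index 1:
  44 vs larger child 75 at index 3, swap → [6, 75, 97, 44, 70, 48, 54, 49, 65, 8, 66, 39]
  44 vs larger child 65 at index 8, swap → [6, 75, 97, 65, 70, 48, 54, 49, 44, 8, 66, 39]
sift down from index 0:
  6 vs larger child 97 at index 2, swap → [97, 75, 6, 65, 70, 48, 54, 49, 44, 8, 66, 39]
  6 vs larger child 54 at index 6, swap → [97, 75, 54, 65, 70, 48, 6, 49, 44, 8, 66, 39]

[97, 75, 54, 65, 70, 48, 6, 49, 44, 8, 66, 39]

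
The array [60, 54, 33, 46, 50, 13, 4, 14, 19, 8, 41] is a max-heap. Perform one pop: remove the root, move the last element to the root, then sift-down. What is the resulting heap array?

remove root 60; move last element 41 to root → [41, 54, 33, 46, 50, 13, 4, 14, 19, 8]
41 vs larger child 54 at index 1, swap → [54, 41, 33, 46, 50, 13, 4, 14, 19, 8]
41 vs larger child 50 at index 4, swap → [54, 50, 33, 46, 41, 13, 4, 14, 19, 8]

[54, 50, 33, 46, 41, 13, 4, 14, 19, 8]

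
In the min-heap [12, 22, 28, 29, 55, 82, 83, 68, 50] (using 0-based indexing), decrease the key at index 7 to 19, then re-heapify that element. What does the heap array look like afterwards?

[12, 19, 28, 22, 55, 82, 83, 29, 50]

set index 7 from 68 to 19 → [12, 22, 28, 29, 55, 82, 83, 19, 50]
19 < parent 29 at index 3, swap → [12, 22, 28, 19, 55, 82, 83, 29, 50]
19 < parent 22 at index 1, swap → [12, 19, 28, 22, 55, 82, 83, 29, 50]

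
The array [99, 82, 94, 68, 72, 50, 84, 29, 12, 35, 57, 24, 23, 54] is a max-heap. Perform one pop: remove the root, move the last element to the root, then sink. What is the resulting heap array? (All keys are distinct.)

[94, 82, 84, 68, 72, 50, 54, 29, 12, 35, 57, 24, 23]

remove root 99; move last element 54 to root → [54, 82, 94, 68, 72, 50, 84, 29, 12, 35, 57, 24, 23]
54 vs larger child 94 at index 2, swap → [94, 82, 54, 68, 72, 50, 84, 29, 12, 35, 57, 24, 23]
54 vs larger child 84 at index 6, swap → [94, 82, 84, 68, 72, 50, 54, 29, 12, 35, 57, 24, 23]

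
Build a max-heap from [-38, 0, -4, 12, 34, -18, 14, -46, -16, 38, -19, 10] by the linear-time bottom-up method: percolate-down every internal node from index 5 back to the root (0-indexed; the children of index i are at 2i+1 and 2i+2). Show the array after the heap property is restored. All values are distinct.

sift down from index 5:
  -18 vs only child 10 at index 11, swap → [-38, 0, -4, 12, 34, 10, 14, -46, -16, 38, -19, -18]
sift down from index 4:
  34 vs larger child 38 at index 9, swap → [-38, 0, -4, 12, 38, 10, 14, -46, -16, 34, -19, -18]
sift down from index 3: already satisfies heap property
sift down from index 2:
  -4 vs larger child 14 at index 6, swap → [-38, 0, 14, 12, 38, 10, -4, -46, -16, 34, -19, -18]
sift down from index 1:
  0 vs larger child 38 at index 4, swap → [-38, 38, 14, 12, 0, 10, -4, -46, -16, 34, -19, -18]
  0 vs larger child 34 at index 9, swap → [-38, 38, 14, 12, 34, 10, -4, -46, -16, 0, -19, -18]
sift down from index 0:
  -38 vs larger child 38 at index 1, swap → [38, -38, 14, 12, 34, 10, -4, -46, -16, 0, -19, -18]
  -38 vs larger child 34 at index 4, swap → [38, 34, 14, 12, -38, 10, -4, -46, -16, 0, -19, -18]
  -38 vs larger child 0 at index 9, swap → [38, 34, 14, 12, 0, 10, -4, -46, -16, -38, -19, -18]

[38, 34, 14, 12, 0, 10, -4, -46, -16, -38, -19, -18]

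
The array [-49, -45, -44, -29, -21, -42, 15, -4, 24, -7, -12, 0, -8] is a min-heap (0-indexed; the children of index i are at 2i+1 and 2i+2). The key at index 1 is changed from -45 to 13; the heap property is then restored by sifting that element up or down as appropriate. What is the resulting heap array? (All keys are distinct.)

set index 1 from -45 to 13 → [-49, 13, -44, -29, -21, -42, 15, -4, 24, -7, -12, 0, -8]
13 vs smaller child -29 at index 3, swap → [-49, -29, -44, 13, -21, -42, 15, -4, 24, -7, -12, 0, -8]
13 vs smaller child -4 at index 7, swap → [-49, -29, -44, -4, -21, -42, 15, 13, 24, -7, -12, 0, -8]

[-49, -29, -44, -4, -21, -42, 15, 13, 24, -7, -12, 0, -8]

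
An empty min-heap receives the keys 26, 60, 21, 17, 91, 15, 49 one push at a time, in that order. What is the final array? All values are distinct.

Insert 26:
  append 26 at index 0 → [26] (no swap needed)
Insert 60:
  append 60 at index 1 → [26, 60] (no swap needed)
Insert 21:
  append 21 at index 2 → [26, 60, 21]
  21 < parent 26 at index 0, swap → [21, 60, 26]
Insert 17:
  append 17 at index 3 → [21, 60, 26, 17]
  17 < parent 60 at index 1, swap → [21, 17, 26, 60]
  17 < parent 21 at index 0, swap → [17, 21, 26, 60]
Insert 91:
  append 91 at index 4 → [17, 21, 26, 60, 91] (no swap needed)
Insert 15:
  append 15 at index 5 → [17, 21, 26, 60, 91, 15]
  15 < parent 26 at index 2, swap → [17, 21, 15, 60, 91, 26]
  15 < parent 17 at index 0, swap → [15, 21, 17, 60, 91, 26]
Insert 49:
  append 49 at index 6 → [15, 21, 17, 60, 91, 26, 49] (no swap needed)

[15, 21, 17, 60, 91, 26, 49]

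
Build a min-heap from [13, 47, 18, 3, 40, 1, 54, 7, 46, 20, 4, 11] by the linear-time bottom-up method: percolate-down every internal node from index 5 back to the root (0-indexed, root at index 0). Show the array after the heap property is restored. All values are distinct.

[1, 3, 11, 7, 4, 13, 54, 47, 46, 20, 40, 18]

sift down from index 5: already satisfies heap property
sift down from index 4:
  40 vs smaller child 4 at index 10, swap → [13, 47, 18, 3, 4, 1, 54, 7, 46, 20, 40, 11]
sift down from index 3: already satisfies heap property
sift down from index 2:
  18 vs smaller child 1 at index 5, swap → [13, 47, 1, 3, 4, 18, 54, 7, 46, 20, 40, 11]
  18 vs only child 11 at index 11, swap → [13, 47, 1, 3, 4, 11, 54, 7, 46, 20, 40, 18]
sift down from index 1:
  47 vs smaller child 3 at index 3, swap → [13, 3, 1, 47, 4, 11, 54, 7, 46, 20, 40, 18]
  47 vs smaller child 7 at index 7, swap → [13, 3, 1, 7, 4, 11, 54, 47, 46, 20, 40, 18]
sift down from index 0:
  13 vs smaller child 1 at index 2, swap → [1, 3, 13, 7, 4, 11, 54, 47, 46, 20, 40, 18]
  13 vs smaller child 11 at index 5, swap → [1, 3, 11, 7, 4, 13, 54, 47, 46, 20, 40, 18]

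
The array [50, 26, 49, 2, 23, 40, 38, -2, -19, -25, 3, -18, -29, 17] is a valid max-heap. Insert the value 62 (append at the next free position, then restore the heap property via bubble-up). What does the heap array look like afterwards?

[62, 26, 50, 2, 23, 40, 49, -2, -19, -25, 3, -18, -29, 17, 38]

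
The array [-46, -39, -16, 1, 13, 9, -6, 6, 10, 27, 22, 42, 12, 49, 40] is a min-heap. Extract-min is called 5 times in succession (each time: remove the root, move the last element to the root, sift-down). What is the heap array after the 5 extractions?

[6, 10, 9, 22, 13, 12, 49, 40, 42, 27]

extract-min #1 returns -46:
  remove root -46; move last element 40 to root → [40, -39, -16, 1, 13, 9, -6, 6, 10, 27, 22, 42, 12, 49]
  40 vs smaller child -39 at index 1, swap → [-39, 40, -16, 1, 13, 9, -6, 6, 10, 27, 22, 42, 12, 49]
  40 vs smaller child 1 at index 3, swap → [-39, 1, -16, 40, 13, 9, -6, 6, 10, 27, 22, 42, 12, 49]
  40 vs smaller child 6 at index 7, swap → [-39, 1, -16, 6, 13, 9, -6, 40, 10, 27, 22, 42, 12, 49]
extract-min #2 returns -39:
  remove root -39; move last element 49 to root → [49, 1, -16, 6, 13, 9, -6, 40, 10, 27, 22, 42, 12]
  49 vs smaller child -16 at index 2, swap → [-16, 1, 49, 6, 13, 9, -6, 40, 10, 27, 22, 42, 12]
  49 vs smaller child -6 at index 6, swap → [-16, 1, -6, 6, 13, 9, 49, 40, 10, 27, 22, 42, 12]
extract-min #3 returns -16:
  remove root -16; move last element 12 to root → [12, 1, -6, 6, 13, 9, 49, 40, 10, 27, 22, 42]
  12 vs smaller child -6 at index 2, swap → [-6, 1, 12, 6, 13, 9, 49, 40, 10, 27, 22, 42]
  12 vs smaller child 9 at index 5, swap → [-6, 1, 9, 6, 13, 12, 49, 40, 10, 27, 22, 42]
extract-min #4 returns -6:
  remove root -6; move last element 42 to root → [42, 1, 9, 6, 13, 12, 49, 40, 10, 27, 22]
  42 vs smaller child 1 at index 1, swap → [1, 42, 9, 6, 13, 12, 49, 40, 10, 27, 22]
  42 vs smaller child 6 at index 3, swap → [1, 6, 9, 42, 13, 12, 49, 40, 10, 27, 22]
  42 vs smaller child 10 at index 8, swap → [1, 6, 9, 10, 13, 12, 49, 40, 42, 27, 22]
extract-min #5 returns 1:
  remove root 1; move last element 22 to root → [22, 6, 9, 10, 13, 12, 49, 40, 42, 27]
  22 vs smaller child 6 at index 1, swap → [6, 22, 9, 10, 13, 12, 49, 40, 42, 27]
  22 vs smaller child 10 at index 3, swap → [6, 10, 9, 22, 13, 12, 49, 40, 42, 27]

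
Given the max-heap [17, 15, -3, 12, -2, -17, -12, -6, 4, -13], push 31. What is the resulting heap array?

[31, 17, -3, 12, 15, -17, -12, -6, 4, -13, -2]

append 31 at index 10 → [17, 15, -3, 12, -2, -17, -12, -6, 4, -13, 31]
31 > parent -2 at index 4, swap → [17, 15, -3, 12, 31, -17, -12, -6, 4, -13, -2]
31 > parent 15 at index 1, swap → [17, 31, -3, 12, 15, -17, -12, -6, 4, -13, -2]
31 > parent 17 at index 0, swap → [31, 17, -3, 12, 15, -17, -12, -6, 4, -13, -2]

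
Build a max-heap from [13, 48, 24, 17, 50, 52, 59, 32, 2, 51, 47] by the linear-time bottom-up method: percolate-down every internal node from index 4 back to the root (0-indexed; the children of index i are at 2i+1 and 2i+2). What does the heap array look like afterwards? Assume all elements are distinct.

sift down from index 4:
  50 vs larger child 51 at index 9, swap → [13, 48, 24, 17, 51, 52, 59, 32, 2, 50, 47]
sift down from index 3:
  17 vs larger child 32 at index 7, swap → [13, 48, 24, 32, 51, 52, 59, 17, 2, 50, 47]
sift down from index 2:
  24 vs larger child 59 at index 6, swap → [13, 48, 59, 32, 51, 52, 24, 17, 2, 50, 47]
sift down from index 1:
  48 vs larger child 51 at index 4, swap → [13, 51, 59, 32, 48, 52, 24, 17, 2, 50, 47]
  48 vs larger child 50 at index 9, swap → [13, 51, 59, 32, 50, 52, 24, 17, 2, 48, 47]
sift down from index 0:
  13 vs larger child 59 at index 2, swap → [59, 51, 13, 32, 50, 52, 24, 17, 2, 48, 47]
  13 vs larger child 52 at index 5, swap → [59, 51, 52, 32, 50, 13, 24, 17, 2, 48, 47]

[59, 51, 52, 32, 50, 13, 24, 17, 2, 48, 47]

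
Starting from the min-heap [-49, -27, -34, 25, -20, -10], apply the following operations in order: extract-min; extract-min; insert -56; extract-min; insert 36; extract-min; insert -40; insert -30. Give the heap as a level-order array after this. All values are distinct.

extract-min → returns -49:
  remove root -49; move last element -10 to root → [-10, -27, -34, 25, -20]
  -10 vs smaller child -34 at index 2, swap → [-34, -27, -10, 25, -20]
extract-min → returns -34:
  remove root -34; move last element -20 to root → [-20, -27, -10, 25]
  -20 vs smaller child -27 at index 1, swap → [-27, -20, -10, 25]
insert -56:
  append -56 at index 4 → [-27, -20, -10, 25, -56]
  -56 < parent -20 at index 1, swap → [-27, -56, -10, 25, -20]
  -56 < parent -27 at index 0, swap → [-56, -27, -10, 25, -20]
extract-min → returns -56:
  remove root -56; move last element -20 to root → [-20, -27, -10, 25]
  -20 vs smaller child -27 at index 1, swap → [-27, -20, -10, 25]
insert 36:
  append 36 at index 4 → [-27, -20, -10, 25, 36] (no swap needed)
extract-min → returns -27:
  remove root -27; move last element 36 to root → [36, -20, -10, 25]
  36 vs smaller child -20 at index 1, swap → [-20, 36, -10, 25]
  36 vs only child 25 at index 3, swap → [-20, 25, -10, 36]
insert -40:
  append -40 at index 4 → [-20, 25, -10, 36, -40]
  -40 < parent 25 at index 1, swap → [-20, -40, -10, 36, 25]
  -40 < parent -20 at index 0, swap → [-40, -20, -10, 36, 25]
insert -30:
  append -30 at index 5 → [-40, -20, -10, 36, 25, -30]
  -30 < parent -10 at index 2, swap → [-40, -20, -30, 36, 25, -10]

[-40, -20, -30, 36, 25, -10]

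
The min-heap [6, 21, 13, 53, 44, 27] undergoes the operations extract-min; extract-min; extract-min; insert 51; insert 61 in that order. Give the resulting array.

[27, 44, 53, 51, 61]

extract-min → returns 6:
  remove root 6; move last element 27 to root → [27, 21, 13, 53, 44]
  27 vs smaller child 13 at index 2, swap → [13, 21, 27, 53, 44]
extract-min → returns 13:
  remove root 13; move last element 44 to root → [44, 21, 27, 53]
  44 vs smaller child 21 at index 1, swap → [21, 44, 27, 53]
extract-min → returns 21:
  remove root 21; move last element 53 to root → [53, 44, 27]
  53 vs smaller child 27 at index 2, swap → [27, 44, 53]
insert 51:
  append 51 at index 3 → [27, 44, 53, 51] (no swap needed)
insert 61:
  append 61 at index 4 → [27, 44, 53, 51, 61] (no swap needed)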